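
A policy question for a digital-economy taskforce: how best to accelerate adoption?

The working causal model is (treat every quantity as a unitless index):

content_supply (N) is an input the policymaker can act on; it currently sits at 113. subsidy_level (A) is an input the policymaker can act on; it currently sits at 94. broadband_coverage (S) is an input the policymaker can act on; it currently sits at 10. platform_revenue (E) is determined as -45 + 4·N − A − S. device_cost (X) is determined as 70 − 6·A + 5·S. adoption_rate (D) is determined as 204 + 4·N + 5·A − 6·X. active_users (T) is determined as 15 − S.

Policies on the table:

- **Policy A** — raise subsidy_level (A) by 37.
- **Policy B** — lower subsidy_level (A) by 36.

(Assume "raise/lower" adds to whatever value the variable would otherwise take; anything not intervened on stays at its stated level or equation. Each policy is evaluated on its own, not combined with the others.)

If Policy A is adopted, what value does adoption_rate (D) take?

Policy A (A + 37):
  N = 113
  A = 94 + 37 = 131
  S = 10
  X = 70 − 6·131 + 5·10 = -666
  D = 204 + 4·113 + 5·131 − 6·(-666) = 5307

5307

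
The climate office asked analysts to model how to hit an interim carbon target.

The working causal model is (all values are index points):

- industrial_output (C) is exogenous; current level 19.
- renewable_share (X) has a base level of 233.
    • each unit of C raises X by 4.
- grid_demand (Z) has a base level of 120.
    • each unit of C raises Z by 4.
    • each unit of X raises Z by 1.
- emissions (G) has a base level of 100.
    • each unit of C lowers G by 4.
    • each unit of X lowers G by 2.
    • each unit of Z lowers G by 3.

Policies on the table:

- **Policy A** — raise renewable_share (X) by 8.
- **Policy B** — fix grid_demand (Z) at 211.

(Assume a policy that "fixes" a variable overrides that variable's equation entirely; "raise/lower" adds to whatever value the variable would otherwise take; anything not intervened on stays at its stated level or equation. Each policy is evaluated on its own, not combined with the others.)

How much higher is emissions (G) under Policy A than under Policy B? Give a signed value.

-922

Policy A (X + 8):
  C = 19
  X = 233 + 4·19 (+8 from intervention) = 317
  Z = 120 + 4·19 + 317 = 513
  G = 100 − 4·19 − 2·317 − 3·513 = -2149
Policy B (Z := 211):
  C = 19
  X = 233 + 4·19 = 309
  Z = 211
  G = 100 − 4·19 − 2·309 − 3·211 = -1227
G: -2149 − (-1227) = -922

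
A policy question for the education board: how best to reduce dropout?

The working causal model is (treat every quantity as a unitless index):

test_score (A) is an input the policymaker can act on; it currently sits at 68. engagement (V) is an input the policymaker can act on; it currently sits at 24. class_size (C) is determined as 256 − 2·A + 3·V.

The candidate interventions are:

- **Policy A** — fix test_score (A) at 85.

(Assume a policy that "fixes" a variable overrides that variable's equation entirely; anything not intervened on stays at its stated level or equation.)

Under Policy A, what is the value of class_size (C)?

158

Policy A (A := 85):
  A = 85
  V = 24
  C = 256 − 2·85 + 3·24 = 158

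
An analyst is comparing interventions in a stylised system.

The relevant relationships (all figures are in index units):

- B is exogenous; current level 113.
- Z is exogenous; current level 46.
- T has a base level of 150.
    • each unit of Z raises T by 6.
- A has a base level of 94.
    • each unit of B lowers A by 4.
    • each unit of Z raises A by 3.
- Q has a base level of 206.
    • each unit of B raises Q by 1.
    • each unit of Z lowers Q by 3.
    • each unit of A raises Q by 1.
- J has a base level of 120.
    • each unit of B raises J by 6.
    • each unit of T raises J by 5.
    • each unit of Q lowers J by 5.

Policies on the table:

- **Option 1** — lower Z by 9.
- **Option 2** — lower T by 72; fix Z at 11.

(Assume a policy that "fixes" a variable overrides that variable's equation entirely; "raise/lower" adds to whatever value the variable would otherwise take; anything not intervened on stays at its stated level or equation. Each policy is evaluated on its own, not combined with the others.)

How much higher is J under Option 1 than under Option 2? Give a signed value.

1140

Option 1 (Z − 9):
  B = 113
  Z = 46 − 9 = 37
  T = 150 + 6·37 = 372
  A = 94 − 4·113 + 3·37 = -247
  Q = 206 + 113 − 3·37 + (-247) = -39
  J = 120 + 6·113 + 5·372 − 5·(-39) = 2853
Option 2 (T − 72, Z := 11):
  B = 113
  Z = 11
  T = 150 + 6·11 (−72 from intervention) = 144
  A = 94 − 4·113 + 3·11 = -325
  Q = 206 + 113 − 3·11 + (-325) = -39
  J = 120 + 6·113 + 5·144 − 5·(-39) = 1713
J: 2853 − 1713 = 1140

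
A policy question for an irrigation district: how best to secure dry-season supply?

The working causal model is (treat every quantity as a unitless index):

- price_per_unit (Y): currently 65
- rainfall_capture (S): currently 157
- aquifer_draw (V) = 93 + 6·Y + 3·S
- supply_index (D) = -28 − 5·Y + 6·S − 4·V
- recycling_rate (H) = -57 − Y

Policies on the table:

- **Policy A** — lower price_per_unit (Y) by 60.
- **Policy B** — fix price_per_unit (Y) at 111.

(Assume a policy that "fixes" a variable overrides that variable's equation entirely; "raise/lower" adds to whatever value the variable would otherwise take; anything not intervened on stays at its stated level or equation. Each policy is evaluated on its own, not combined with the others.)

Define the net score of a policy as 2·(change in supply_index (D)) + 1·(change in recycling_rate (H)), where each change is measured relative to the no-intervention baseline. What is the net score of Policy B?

-2714

Baseline:
  Y = 65
  S = 157
  V = 93 + 6·65 + 3·157 = 954
  D = -28 − 5·65 + 6·157 − 4·954 = -3227
  H = -57 − 65 = -122
Policy B (Y := 111):
  Y = 111
  S = 157
  V = 93 + 6·111 + 3·157 = 1230
  D = -28 − 5·111 + 6·157 − 4·1230 = -4561
  H = -57 − 111 = -168
ΔD = -4561 − (-3227) = -1334; ΔH = -168 − (-122) = -46
Score = 2·(-1334) + 1·(-46) = -2714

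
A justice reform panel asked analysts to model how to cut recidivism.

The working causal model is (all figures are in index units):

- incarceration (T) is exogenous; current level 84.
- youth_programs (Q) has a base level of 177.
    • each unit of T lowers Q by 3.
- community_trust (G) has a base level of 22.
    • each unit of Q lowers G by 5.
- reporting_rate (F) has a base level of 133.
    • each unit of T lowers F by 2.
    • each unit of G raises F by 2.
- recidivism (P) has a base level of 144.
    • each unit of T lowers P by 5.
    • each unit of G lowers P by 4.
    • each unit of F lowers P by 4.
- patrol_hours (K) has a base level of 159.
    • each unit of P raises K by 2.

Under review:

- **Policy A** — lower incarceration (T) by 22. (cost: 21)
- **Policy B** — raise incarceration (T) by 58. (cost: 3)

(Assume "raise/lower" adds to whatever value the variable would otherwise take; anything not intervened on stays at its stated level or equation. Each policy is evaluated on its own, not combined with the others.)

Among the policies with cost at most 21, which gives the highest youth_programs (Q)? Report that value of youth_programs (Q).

Policy A (T − 22):
  T = 84 − 22 = 62
  Q = 177 − 3·62 = -9
Policy B (T + 58):
  T = 84 + 58 = 142
  Q = 177 − 3·142 = -249
Comparing — Policy A: Q=-9, Policy B: Q=-249. Highest is -9 (Policy A).

-9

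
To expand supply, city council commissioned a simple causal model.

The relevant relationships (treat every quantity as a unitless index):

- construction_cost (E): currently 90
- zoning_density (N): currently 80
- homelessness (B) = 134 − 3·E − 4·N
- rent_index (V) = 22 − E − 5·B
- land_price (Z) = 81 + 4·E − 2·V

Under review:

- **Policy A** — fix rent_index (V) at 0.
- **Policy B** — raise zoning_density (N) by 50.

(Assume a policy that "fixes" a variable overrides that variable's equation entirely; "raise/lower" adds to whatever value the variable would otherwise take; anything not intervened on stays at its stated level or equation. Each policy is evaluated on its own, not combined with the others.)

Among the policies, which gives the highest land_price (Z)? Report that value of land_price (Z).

441

Policy A (V := 0):
  E = 90
  N = 80
  B = 134 − 3·90 − 4·80 = -456
  V = 0
  Z = 81 + 4·90 − 2·0 = 441
Policy B (N + 50):
  E = 90
  N = 80 + 50 = 130
  B = 134 − 3·90 − 4·130 = -656
  V = 22 − 90 − 5·(-656) = 3212
  Z = 81 + 4·90 − 2·3212 = -5983
Comparing — Policy A: Z=441, Policy B: Z=-5983. Highest is 441 (Policy A).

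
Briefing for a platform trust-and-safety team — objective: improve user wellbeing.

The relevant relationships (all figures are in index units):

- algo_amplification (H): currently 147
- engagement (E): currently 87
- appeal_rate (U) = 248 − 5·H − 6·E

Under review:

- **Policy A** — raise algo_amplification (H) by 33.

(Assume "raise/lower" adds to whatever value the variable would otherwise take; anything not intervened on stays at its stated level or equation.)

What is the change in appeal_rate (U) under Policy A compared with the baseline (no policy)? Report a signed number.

-165

Baseline:
  H = 147
  E = 87
  U = 248 − 5·147 − 6·87 = -1009
Policy A (H + 33):
  H = 147 + 33 = 180
  E = 87
  U = 248 − 5·180 − 6·87 = -1174
Change in U: -1174 − (-1009) = -165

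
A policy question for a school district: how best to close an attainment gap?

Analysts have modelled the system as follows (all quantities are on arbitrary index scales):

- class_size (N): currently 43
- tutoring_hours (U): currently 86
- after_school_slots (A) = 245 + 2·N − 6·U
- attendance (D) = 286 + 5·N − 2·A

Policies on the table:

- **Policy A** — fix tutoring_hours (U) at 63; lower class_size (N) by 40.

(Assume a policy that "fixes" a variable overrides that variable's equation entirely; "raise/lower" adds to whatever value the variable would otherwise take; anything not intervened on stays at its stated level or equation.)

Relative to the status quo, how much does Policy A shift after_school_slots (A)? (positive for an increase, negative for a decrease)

Baseline:
  N = 43
  U = 86
  A = 245 + 2·43 − 6·86 = -185
Policy A (U := 63, N − 40):
  N = 43 − 40 = 3
  U = 63
  A = 245 + 2·3 − 6·63 = -127
Change in A: -127 − (-185) = 58

58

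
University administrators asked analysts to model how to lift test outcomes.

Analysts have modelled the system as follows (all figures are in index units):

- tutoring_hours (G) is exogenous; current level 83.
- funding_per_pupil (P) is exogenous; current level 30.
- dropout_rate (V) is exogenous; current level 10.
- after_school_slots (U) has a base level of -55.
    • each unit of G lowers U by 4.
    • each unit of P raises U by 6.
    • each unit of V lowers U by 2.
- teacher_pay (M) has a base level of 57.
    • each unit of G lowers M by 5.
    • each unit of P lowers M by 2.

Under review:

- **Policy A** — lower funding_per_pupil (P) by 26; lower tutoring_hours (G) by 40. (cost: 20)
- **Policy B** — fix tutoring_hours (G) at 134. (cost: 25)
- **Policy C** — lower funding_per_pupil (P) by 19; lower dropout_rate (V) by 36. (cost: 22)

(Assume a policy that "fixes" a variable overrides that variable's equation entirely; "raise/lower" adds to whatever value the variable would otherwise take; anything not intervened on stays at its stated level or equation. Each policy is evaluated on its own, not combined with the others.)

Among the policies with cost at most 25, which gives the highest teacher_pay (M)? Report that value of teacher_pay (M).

-166

Policy A (P − 26, G − 40):
  G = 83 − 40 = 43
  P = 30 − 26 = 4
  M = 57 − 5·43 − 2·4 = -166
Policy B (G := 134):
  G = 134
  P = 30
  M = 57 − 5·134 − 2·30 = -673
Policy C (P − 19, V − 36):
  G = 83
  P = 30 − 19 = 11
  M = 57 − 5·83 − 2·11 = -380
Comparing — Policy A: M=-166, Policy B: M=-673, Policy C: M=-380. Highest is -166 (Policy A).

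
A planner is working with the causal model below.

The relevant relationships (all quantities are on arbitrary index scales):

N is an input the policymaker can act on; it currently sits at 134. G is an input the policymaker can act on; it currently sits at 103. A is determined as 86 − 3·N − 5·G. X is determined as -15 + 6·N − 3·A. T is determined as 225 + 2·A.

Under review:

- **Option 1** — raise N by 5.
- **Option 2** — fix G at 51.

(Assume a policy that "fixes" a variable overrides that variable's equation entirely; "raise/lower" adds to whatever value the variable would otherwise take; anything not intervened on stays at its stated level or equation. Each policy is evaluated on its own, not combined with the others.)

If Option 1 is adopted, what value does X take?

Option 1 (N + 5):
  N = 134 + 5 = 139
  G = 103
  A = 86 − 3·139 − 5·103 = -846
  X = -15 + 6·139 − 3·(-846) = 3357

3357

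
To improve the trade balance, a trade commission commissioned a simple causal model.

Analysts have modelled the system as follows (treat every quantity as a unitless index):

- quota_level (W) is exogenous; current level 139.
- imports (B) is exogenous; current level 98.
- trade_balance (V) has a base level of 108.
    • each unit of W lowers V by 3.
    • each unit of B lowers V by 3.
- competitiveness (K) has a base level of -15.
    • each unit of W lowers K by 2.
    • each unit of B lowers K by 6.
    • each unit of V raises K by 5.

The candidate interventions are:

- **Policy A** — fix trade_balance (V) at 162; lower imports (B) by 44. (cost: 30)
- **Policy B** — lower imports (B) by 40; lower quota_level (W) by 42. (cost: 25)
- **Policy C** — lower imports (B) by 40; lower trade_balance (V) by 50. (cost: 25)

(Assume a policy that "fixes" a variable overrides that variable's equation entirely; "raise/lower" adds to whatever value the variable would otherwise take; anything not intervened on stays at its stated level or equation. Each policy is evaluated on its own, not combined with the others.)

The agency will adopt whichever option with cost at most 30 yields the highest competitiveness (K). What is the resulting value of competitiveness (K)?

193

Policy A (V := 162, B − 44):
  W = 139
  B = 98 − 44 = 54
  V = 162
  K = -15 − 2·139 − 6·54 + 5·162 = 193
Policy B (B − 40, W − 42):
  W = 139 − 42 = 97
  B = 98 − 40 = 58
  V = 108 − 3·97 − 3·58 = -357
  K = -15 − 2·97 − 6·58 + 5·(-357) = -2342
Policy C (B − 40, V − 50):
  W = 139
  B = 98 − 40 = 58
  V = 108 − 3·139 − 3·58 (−50 from intervention) = -533
  K = -15 − 2·139 − 6·58 + 5·(-533) = -3306
Comparing — Policy A: K=193, Policy B: K=-2342, Policy C: K=-3306. Highest is 193 (Policy A).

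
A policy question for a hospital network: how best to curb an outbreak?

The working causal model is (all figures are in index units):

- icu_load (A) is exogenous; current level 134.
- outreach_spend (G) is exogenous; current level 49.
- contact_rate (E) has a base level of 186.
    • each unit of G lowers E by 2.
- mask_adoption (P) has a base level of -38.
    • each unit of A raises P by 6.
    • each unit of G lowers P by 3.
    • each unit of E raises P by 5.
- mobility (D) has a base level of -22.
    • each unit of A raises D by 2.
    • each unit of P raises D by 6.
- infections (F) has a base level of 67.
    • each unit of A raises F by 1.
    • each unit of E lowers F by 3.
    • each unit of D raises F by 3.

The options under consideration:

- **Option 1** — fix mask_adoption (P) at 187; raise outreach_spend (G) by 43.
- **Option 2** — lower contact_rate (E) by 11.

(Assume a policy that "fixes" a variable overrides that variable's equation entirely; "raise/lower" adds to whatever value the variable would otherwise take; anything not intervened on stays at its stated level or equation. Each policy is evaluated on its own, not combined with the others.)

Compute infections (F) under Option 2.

18780

Option 2 (E − 11):
  A = 134
  G = 49
  E = 186 − 2·49 (−11 from intervention) = 77
  P = -38 + 6·134 − 3·49 + 5·77 = 1004
  D = -22 + 2·134 + 6·1004 = 6270
  F = 67 + 134 − 3·77 + 3·6270 = 18780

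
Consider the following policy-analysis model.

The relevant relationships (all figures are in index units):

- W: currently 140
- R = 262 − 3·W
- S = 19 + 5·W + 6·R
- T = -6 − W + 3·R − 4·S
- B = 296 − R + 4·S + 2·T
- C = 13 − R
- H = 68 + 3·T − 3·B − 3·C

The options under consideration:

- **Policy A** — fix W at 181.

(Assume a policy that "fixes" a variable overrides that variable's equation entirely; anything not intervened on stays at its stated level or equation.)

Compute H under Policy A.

545

Policy A (W := 181):
  W = 181
  R = 262 − 3·181 = -281
  S = 19 + 5·181 + 6·(-281) = -762
  T = -6 − 181 + 3·(-281) − 4·(-762) = 2018
  B = 296 − (-281) + 4·(-762) + 2·2018 = 1565
  C = 13 − (-281) = 294
  H = 68 + 3·2018 − 3·1565 − 3·294 = 545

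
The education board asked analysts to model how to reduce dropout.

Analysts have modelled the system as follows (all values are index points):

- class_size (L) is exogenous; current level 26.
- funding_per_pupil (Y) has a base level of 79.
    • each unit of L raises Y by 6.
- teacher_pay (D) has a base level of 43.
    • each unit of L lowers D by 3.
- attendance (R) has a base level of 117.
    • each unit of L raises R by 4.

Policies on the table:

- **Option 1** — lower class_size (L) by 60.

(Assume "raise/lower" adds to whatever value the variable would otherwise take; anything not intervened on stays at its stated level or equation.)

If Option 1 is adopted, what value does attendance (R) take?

Option 1 (L − 60):
  L = 26 − 60 = -34
  R = 117 + 4·(-34) = -19

-19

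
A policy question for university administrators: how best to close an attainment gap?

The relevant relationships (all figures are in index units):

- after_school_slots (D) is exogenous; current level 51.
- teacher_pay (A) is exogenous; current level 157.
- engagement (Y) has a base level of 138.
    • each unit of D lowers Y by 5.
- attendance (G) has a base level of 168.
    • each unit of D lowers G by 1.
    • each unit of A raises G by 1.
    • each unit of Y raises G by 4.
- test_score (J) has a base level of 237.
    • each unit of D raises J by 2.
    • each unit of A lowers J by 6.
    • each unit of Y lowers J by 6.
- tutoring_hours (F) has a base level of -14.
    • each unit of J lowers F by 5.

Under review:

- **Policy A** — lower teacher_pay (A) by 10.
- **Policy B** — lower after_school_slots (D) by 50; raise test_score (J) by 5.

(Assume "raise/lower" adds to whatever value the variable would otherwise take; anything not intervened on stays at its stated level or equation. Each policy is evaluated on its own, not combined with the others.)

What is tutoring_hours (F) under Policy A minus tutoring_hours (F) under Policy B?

-8275

Policy A (A − 10):
  D = 51
  A = 157 − 10 = 147
  Y = 138 − 5·51 = -117
  J = 237 + 2·51 − 6·147 − 6·(-117) = 159
  F = -14 − 5·159 = -809
Policy B (D − 50, J + 5):
  D = 51 − 50 = 1
  A = 157
  Y = 138 − 5·1 = 133
  J = 237 + 2·1 − 6·157 − 6·133 (+5 from intervention) = -1496
  F = -14 − 5·(-1496) = 7466
F: -809 − 7466 = -8275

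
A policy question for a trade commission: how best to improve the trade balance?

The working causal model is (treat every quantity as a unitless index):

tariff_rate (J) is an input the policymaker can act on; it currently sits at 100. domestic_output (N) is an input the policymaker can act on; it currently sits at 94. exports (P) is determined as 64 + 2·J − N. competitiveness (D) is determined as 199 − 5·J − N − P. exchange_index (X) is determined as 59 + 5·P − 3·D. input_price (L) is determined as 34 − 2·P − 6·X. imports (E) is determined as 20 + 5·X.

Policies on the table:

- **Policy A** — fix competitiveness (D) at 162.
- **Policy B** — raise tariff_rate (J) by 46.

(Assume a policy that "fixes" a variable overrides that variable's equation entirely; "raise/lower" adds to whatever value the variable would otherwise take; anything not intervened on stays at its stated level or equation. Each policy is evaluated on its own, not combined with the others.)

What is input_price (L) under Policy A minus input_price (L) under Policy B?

Policy A (D := 162):
  J = 100
  N = 94
  P = 64 + 2·100 − 94 = 170
  D = 162
  X = 59 + 5·170 − 3·162 = 423
  L = 34 − 2·170 − 6·423 = -2844
Policy B (J + 46):
  J = 100 + 46 = 146
  N = 94
  P = 64 + 2·146 − 94 = 262
  D = 199 − 5·146 − 94 − 262 = -887
  X = 59 + 5·262 − 3·(-887) = 4030
  L = 34 − 2·262 − 6·4030 = -24670
L: -2844 − (-24670) = 21826

21826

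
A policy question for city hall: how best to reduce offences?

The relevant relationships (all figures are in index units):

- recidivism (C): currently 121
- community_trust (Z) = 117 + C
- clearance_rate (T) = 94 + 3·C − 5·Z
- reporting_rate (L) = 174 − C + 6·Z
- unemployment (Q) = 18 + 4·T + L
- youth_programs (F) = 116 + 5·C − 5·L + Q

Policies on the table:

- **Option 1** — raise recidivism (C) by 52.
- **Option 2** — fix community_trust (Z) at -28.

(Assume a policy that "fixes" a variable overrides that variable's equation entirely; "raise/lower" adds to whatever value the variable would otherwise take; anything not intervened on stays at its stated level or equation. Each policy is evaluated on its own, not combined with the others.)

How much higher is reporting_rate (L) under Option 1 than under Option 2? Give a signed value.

1856

Option 1 (C + 52):
  C = 121 + 52 = 173
  Z = 117 + 173 = 290
  L = 174 − 173 + 6·290 = 1741
Option 2 (Z := -28):
  C = 121
  Z = -28
  L = 174 − 121 + 6·(-28) = -115
L: 1741 − (-115) = 1856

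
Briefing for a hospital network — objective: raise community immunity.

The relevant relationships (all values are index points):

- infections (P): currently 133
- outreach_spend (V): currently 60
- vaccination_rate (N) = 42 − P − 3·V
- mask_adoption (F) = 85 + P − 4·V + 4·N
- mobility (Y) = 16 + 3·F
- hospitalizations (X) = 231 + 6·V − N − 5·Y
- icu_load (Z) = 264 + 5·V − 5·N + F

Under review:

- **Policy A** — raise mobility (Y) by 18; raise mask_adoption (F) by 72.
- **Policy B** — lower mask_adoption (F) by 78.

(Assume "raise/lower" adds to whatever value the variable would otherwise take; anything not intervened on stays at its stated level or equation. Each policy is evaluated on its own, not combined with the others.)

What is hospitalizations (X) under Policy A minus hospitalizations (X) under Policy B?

Policy A (Y + 18, F + 72):
  P = 133
  V = 60
  N = 42 − 133 − 3·60 = -271
  F = 85 + 133 − 4·60 + 4·(-271) (+72 from intervention) = -1034
  Y = 16 + 3·(-1034) (+18 from intervention) = -3068
  X = 231 + 6·60 − (-271) − 5·(-3068) = 16202
Policy B (F − 78):
  P = 133
  V = 60
  N = 42 − 133 − 3·60 = -271
  F = 85 + 133 − 4·60 + 4·(-271) (−78 from intervention) = -1184
  Y = 16 + 3·(-1184) = -3536
  X = 231 + 6·60 − (-271) − 5·(-3536) = 18542
X: 16202 − 18542 = -2340

-2340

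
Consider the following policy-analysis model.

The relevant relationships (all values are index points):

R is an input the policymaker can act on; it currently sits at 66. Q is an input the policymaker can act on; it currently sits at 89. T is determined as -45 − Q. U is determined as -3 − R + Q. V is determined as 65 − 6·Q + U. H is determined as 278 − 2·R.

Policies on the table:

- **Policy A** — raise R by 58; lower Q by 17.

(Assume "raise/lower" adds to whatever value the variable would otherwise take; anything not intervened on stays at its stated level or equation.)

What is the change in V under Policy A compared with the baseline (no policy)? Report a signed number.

Baseline:
  R = 66
  Q = 89
  U = -3 − 66 + 89 = 20
  V = 65 − 6·89 + 20 = -449
Policy A (R + 58, Q − 17):
  R = 66 + 58 = 124
  Q = 89 − 17 = 72
  U = -3 − 124 + 72 = -55
  V = 65 − 6·72 + (-55) = -422
Change in V: -422 − (-449) = 27

27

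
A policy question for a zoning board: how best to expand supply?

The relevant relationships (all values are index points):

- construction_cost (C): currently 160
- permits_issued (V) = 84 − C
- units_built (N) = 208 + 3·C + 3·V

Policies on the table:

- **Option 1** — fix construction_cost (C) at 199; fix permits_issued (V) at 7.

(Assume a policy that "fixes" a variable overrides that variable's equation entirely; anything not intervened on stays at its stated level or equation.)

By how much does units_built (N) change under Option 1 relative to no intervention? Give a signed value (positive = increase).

366

Baseline:
  C = 160
  V = 84 − 160 = -76
  N = 208 + 3·160 + 3·(-76) = 460
Option 1 (C := 199, V := 7):
  C = 199
  V = 7
  N = 208 + 3·199 + 3·7 = 826
Change in N: 826 − 460 = 366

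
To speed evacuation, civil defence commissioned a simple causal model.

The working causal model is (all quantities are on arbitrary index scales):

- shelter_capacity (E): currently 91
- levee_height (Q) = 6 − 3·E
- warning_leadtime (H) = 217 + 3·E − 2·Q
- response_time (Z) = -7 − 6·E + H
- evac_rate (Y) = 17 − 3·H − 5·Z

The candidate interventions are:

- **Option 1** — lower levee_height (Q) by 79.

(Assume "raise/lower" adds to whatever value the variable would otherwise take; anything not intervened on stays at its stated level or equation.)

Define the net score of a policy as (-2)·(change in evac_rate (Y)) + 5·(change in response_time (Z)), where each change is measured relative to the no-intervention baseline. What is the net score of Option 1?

3318

Baseline:
  E = 91
  Q = 6 − 3·91 = -267
  H = 217 + 3·91 − 2·(-267) = 1024
  Z = -7 − 6·91 + 1024 = 471
  Y = 17 − 3·1024 − 5·471 = -5410
Option 1 (Q − 79):
  E = 91
  Q = 6 − 3·91 (−79 from intervention) = -346
  H = 217 + 3·91 − 2·(-346) = 1182
  Z = -7 − 6·91 + 1182 = 629
  Y = 17 − 3·1182 − 5·629 = -6674
ΔY = -6674 − (-5410) = -1264; ΔZ = 629 − 471 = 158
Score = (-2)·(-1264) + 5·158 = 3318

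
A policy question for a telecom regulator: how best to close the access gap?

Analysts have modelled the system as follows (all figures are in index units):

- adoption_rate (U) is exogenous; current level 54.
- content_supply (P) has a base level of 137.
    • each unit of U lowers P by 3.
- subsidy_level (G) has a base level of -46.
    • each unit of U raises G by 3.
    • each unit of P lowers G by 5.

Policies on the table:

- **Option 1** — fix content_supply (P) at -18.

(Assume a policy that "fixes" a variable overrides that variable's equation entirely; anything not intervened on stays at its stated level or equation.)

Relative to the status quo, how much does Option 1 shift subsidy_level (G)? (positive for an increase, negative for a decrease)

-35

Baseline:
  U = 54
  P = 137 − 3·54 = -25
  G = -46 + 3·54 − 5·(-25) = 241
Option 1 (P := -18):
  U = 54
  P = -18
  G = -46 + 3·54 − 5·(-18) = 206
Change in G: 206 − 241 = -35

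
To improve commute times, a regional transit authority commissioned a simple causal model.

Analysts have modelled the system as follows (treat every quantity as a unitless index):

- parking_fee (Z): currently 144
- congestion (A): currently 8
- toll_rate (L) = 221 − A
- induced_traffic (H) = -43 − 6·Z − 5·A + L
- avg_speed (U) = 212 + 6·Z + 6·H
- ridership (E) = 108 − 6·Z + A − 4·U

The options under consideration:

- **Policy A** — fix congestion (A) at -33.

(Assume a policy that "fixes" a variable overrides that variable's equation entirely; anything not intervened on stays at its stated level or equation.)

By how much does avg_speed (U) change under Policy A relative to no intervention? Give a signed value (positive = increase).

1476

Baseline:
  Z = 144
  A = 8
  L = 221 − 8 = 213
  H = -43 − 6·144 − 5·8 + 213 = -734
  U = 212 + 6·144 + 6·(-734) = -3328
Policy A (A := -33):
  Z = 144
  A = -33
  L = 221 − (-33) = 254
  H = -43 − 6·144 − 5·(-33) + 254 = -488
  U = 212 + 6·144 + 6·(-488) = -1852
Change in U: -1852 − (-3328) = 1476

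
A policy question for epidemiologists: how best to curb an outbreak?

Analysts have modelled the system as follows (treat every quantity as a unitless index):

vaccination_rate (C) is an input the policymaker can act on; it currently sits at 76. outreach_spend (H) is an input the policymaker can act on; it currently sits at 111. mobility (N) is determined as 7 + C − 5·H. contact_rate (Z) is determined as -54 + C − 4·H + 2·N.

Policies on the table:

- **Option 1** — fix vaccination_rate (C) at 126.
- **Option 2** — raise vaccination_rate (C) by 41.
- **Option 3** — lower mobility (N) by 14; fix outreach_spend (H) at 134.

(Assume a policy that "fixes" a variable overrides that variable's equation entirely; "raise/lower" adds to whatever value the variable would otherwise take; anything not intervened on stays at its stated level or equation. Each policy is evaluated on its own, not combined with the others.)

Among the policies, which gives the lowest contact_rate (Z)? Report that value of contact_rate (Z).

-1716

Option 1 (C := 126):
  C = 126
  H = 111
  N = 7 + 126 − 5·111 = -422
  Z = -54 + 126 − 4·111 + 2·(-422) = -1216
Option 2 (C + 41):
  C = 76 + 41 = 117
  H = 111
  N = 7 + 117 − 5·111 = -431
  Z = -54 + 117 − 4·111 + 2·(-431) = -1243
Option 3 (N − 14, H := 134):
  C = 76
  H = 134
  N = 7 + 76 − 5·134 (−14 from intervention) = -601
  Z = -54 + 76 − 4·134 + 2·(-601) = -1716
Comparing — Option 1: Z=-1216, Option 2: Z=-1243, Option 3: Z=-1716. Lowest is -1716 (Option 3).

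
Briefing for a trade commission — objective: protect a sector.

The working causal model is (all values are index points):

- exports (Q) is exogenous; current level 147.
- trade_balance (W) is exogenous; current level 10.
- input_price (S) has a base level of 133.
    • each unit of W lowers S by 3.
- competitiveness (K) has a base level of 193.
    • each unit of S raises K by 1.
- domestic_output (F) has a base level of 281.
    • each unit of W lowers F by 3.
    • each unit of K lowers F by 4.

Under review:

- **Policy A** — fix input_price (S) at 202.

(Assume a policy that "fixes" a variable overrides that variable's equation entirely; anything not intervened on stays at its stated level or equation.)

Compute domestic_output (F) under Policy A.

-1329

Policy A (S := 202):
  W = 10
  S = 202
  K = 193 + 202 = 395
  F = 281 − 3·10 − 4·395 = -1329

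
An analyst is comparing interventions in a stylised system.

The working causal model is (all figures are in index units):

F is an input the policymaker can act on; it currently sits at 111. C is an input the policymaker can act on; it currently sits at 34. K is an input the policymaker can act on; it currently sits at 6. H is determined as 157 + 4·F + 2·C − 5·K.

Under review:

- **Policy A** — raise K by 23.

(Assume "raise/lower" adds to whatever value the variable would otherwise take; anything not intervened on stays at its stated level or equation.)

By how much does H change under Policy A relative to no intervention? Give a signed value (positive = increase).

Baseline:
  F = 111
  C = 34
  K = 6
  H = 157 + 4·111 + 2·34 − 5·6 = 639
Policy A (K + 23):
  F = 111
  C = 34
  K = 6 + 23 = 29
  H = 157 + 4·111 + 2·34 − 5·29 = 524
Change in H: 524 − 639 = -115

-115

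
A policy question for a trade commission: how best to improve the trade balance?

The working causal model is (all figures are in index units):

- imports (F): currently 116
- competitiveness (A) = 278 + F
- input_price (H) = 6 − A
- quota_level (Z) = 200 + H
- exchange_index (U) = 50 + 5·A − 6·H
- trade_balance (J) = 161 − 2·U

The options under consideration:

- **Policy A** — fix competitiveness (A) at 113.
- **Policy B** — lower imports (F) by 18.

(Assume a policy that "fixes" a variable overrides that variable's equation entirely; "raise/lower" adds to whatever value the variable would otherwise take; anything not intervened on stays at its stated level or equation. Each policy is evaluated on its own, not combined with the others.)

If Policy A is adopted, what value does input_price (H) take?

Policy A (A := 113):
  F = 116
  A = 113
  H = 6 − 113 = -107

-107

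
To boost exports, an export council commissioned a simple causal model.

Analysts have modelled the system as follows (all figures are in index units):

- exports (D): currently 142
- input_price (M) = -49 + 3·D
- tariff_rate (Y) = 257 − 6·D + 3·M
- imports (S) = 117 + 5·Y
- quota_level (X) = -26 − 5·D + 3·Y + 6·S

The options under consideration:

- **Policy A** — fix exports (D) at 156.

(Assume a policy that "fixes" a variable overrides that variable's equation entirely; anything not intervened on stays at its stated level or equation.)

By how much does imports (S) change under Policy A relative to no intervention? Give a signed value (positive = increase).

Baseline:
  D = 142
  M = -49 + 3·142 = 377
  Y = 257 − 6·142 + 3·377 = 536
  S = 117 + 5·536 = 2797
Policy A (D := 156):
  D = 156
  M = -49 + 3·156 = 419
  Y = 257 − 6·156 + 3·419 = 578
  S = 117 + 5·578 = 3007
Change in S: 3007 − 2797 = 210

210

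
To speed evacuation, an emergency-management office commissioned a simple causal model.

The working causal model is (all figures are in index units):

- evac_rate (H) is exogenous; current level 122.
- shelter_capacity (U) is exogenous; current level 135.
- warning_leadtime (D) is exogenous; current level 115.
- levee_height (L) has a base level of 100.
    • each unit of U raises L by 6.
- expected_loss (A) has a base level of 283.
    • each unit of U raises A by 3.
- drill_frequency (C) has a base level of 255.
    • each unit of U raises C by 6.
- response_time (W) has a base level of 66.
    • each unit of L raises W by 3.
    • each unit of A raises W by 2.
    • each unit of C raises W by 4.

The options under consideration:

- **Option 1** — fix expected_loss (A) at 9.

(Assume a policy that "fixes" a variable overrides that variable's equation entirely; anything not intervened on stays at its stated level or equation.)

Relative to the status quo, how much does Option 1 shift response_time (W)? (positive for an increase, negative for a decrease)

-1358

Baseline:
  U = 135
  L = 100 + 6·135 = 910
  A = 283 + 3·135 = 688
  C = 255 + 6·135 = 1065
  W = 66 + 3·910 + 2·688 + 4·1065 = 8432
Option 1 (A := 9):
  U = 135
  L = 100 + 6·135 = 910
  A = 9
  C = 255 + 6·135 = 1065
  W = 66 + 3·910 + 2·9 + 4·1065 = 7074
Change in W: 7074 − 8432 = -1358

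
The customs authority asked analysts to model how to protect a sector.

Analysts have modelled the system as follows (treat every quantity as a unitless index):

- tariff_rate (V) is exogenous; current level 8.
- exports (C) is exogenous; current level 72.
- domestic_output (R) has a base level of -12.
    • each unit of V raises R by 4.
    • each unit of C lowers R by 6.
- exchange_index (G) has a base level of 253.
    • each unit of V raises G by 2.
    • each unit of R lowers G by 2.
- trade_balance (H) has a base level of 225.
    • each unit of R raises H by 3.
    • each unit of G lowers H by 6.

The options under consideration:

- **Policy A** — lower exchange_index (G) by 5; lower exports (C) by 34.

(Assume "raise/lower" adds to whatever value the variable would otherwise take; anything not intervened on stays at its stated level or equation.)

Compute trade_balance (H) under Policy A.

Policy A (G − 5, C − 34):
  V = 8
  C = 72 − 34 = 38
  R = -12 + 4·8 − 6·38 = -208
  G = 253 + 2·8 − 2·(-208) (−5 from intervention) = 680
  H = 225 + 3·(-208) − 6·680 = -4479

-4479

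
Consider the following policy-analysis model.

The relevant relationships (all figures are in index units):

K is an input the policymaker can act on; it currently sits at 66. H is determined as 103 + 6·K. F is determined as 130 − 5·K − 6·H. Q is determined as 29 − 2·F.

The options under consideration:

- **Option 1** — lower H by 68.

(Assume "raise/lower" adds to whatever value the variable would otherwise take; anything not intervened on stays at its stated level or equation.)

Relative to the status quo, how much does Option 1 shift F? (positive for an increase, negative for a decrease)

408

Baseline:
  K = 66
  H = 103 + 6·66 = 499
  F = 130 − 5·66 − 6·499 = -3194
Option 1 (H − 68):
  K = 66
  H = 103 + 6·66 (−68 from intervention) = 431
  F = 130 − 5·66 − 6·431 = -2786
Change in F: -2786 − (-3194) = 408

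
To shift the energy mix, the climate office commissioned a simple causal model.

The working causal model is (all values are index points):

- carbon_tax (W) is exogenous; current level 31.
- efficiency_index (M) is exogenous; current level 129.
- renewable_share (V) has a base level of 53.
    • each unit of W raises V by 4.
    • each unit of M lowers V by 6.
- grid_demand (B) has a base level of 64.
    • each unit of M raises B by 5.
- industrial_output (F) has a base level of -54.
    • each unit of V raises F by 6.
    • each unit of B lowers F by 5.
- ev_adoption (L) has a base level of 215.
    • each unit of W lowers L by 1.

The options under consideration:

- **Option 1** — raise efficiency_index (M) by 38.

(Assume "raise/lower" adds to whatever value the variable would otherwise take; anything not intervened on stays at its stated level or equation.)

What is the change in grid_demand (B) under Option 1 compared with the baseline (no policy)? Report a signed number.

190

Baseline:
  M = 129
  B = 64 + 5·129 = 709
Option 1 (M + 38):
  M = 129 + 38 = 167
  B = 64 + 5·167 = 899
Change in B: 899 − 709 = 190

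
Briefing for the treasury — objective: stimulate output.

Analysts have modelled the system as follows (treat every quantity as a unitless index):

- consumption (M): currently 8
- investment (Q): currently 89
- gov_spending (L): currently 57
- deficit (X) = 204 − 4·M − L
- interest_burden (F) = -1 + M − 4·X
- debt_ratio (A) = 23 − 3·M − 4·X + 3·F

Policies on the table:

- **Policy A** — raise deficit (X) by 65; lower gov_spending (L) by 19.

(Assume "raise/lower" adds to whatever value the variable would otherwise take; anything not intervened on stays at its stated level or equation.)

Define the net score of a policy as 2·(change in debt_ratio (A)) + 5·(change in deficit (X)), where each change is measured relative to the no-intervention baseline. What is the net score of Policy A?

-2268

Baseline:
  M = 8
  L = 57
  X = 204 − 4·8 − 57 = 115
  F = -1 + 8 − 4·115 = -453
  A = 23 − 3·8 − 4·115 + 3·(-453) = -1820
Policy A (X + 65, L − 19):
  M = 8
  L = 57 − 19 = 38
  X = 204 − 4·8 − 38 (+65 from intervention) = 199
  F = -1 + 8 − 4·199 = -789
  A = 23 − 3·8 − 4·199 + 3·(-789) = -3164
ΔA = -3164 − (-1820) = -1344; ΔX = 199 − 115 = 84
Score = 2·(-1344) + 5·84 = -2268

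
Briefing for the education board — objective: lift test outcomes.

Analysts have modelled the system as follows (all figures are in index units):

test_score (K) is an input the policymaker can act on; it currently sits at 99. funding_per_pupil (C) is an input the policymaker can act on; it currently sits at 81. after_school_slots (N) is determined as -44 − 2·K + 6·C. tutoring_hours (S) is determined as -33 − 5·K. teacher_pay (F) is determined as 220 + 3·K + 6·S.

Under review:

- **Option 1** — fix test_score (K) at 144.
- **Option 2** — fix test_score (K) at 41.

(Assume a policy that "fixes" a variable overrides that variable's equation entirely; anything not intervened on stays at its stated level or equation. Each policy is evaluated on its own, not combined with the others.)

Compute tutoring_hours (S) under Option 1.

Option 1 (K := 144):
  K = 144
  S = -33 − 5·144 = -753

-753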